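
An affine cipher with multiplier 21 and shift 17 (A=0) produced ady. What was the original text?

tij

The inverse of 21 mod 26 is 5, since 21·5=105≡1. Apply D(y)=5·(y−17) mod 26:
a(0): 5·(0−17)=-85≡19 → t
d(3): 5·(3−17)=-70≡8 → i
y(24): 5·(24−17)=35≡9 → j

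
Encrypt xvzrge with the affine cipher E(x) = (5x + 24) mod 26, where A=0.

jztfcs

x(23): 5·23+24=139≡9 → j
v(21): 5·21+24=129≡25 → z
z(25): 5·25+24=149≡19 → t
r(17): 5·17+24=109≡5 → f
g(6): 5·6+24=54≡2 → c
e(4): 5·4+24=44≡18 → s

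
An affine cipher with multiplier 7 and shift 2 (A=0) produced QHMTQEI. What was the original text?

CXUVCEM

The inverse of 7 mod 26 is 15, since 7·15=105≡1. Apply D(y)=15·(y−2) mod 26:
Q(16): 15·(16−2)=210≡2 → C
H(7): 15·(7−2)=75≡23 → X
M(12): 15·(12−2)=150≡20 → U
T(19): 15·(19−2)=255≡21 → V
Q(16): 15·(16−2)=210≡2 → C
E(4): 15·(4−2)=30≡4 → E
I(8): 15·(8−2)=90≡12 → M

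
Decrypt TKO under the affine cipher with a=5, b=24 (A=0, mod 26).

ZSY

The inverse of 5 mod 26 is 21, since 5·21=105≡1. Apply D(y)=21·(y−24) mod 26:
T(19): 21·(19−24)=-105≡25 → Z
K(10): 21·(10−24)=-294≡18 → S
O(14): 21·(14−24)=-210≡24 → Y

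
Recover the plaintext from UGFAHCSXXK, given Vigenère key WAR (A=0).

YGOEHLWXGO

Repeat the key across the ciphertext: WARWARWARW
U(20)−W(22): -2≡24 → Y
G(6)−A(0): 6 → G
F(5)−R(17): -12≡14 → O
A(0)−W(22): -22≡4 → E
H(7)−A(0): 7 → H
C(2)−R(17): -15≡11 → L
S(18)−W(22): -4≡22 → W
X(23)−A(0): 23 → X
X(23)−R(17): 6 → G
K(10)−W(22): -12≡14 → O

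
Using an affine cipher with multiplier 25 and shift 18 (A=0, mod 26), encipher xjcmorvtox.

x(23): 25·23+18=593≡21 → v
j(9): 25·9+18=243≡9 → j
c(2): 25·2+18=68≡16 → q
m(12): 25·12+18=318≡6 → g
o(14): 25·14+18=368≡4 → e
r(17): 25·17+18=443≡1 → b
v(21): 25·21+18=543≡23 → x
t(19): 25·19+18=493≡25 → z
o(14): 25·14+18=368≡4 → e
x(23): 25·23+18=593≡21 → v

vjqgebxzev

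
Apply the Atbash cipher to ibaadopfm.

i(8) → r(17)
b(1) → y(24)
a(0) → z(25)
a(0) → z(25)
d(3) → w(22)
o(14) → l(11)
p(15) → k(10)
f(5) → u(20)
m(12) → n(13)

ryzzwlkun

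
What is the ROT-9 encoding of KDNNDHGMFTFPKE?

TMWWMQPVOCOYTN

K(10): 10+9=19 → T
D(3): 3+9=12 → M
N(13): 13+9=22 → W
N(13): 13+9=22 → W
D(3): 3+9=12 → M
H(7): 7+9=16 → Q
G(6): 6+9=15 → P
M(12): 12+9=21 → V
F(5): 5+9=14 → O
T(19): 19+9=28≡2 → C
F(5): 5+9=14 → O
P(15): 15+9=24 → Y
K(10): 10+9=19 → T
E(4): 4+9=13 → N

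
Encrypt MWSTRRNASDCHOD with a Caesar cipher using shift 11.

M(12): 12+11=23 → X
W(22): 22+11=33≡7 → H
S(18): 18+11=29≡3 → D
T(19): 19+11=30≡4 → E
R(17): 17+11=28≡2 → C
R(17): 17+11=28≡2 → C
N(13): 13+11=24 → Y
A(0): 0+11=11 → L
S(18): 18+11=29≡3 → D
D(3): 3+11=14 → O
C(2): 2+11=13 → N
H(7): 7+11=18 → S
O(14): 14+11=25 → Z
D(3): 3+11=14 → O

XHDECCYLDONSZO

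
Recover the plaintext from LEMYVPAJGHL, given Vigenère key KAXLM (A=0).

Repeat the key across the ciphertext: KAXLMKAXLMK
L(11)−K(10): 1 → B
E(4)−A(0): 4 → E
M(12)−X(23): -11≡15 → P
Y(24)−L(11): 13 → N
V(21)−M(12): 9 → J
P(15)−K(10): 5 → F
A(0)−A(0): 0 → A
J(9)−X(23): -14≡12 → M
G(6)−L(11): -5≡21 → V
H(7)−M(12): -5≡21 → V
L(11)−K(10): 1 → B

BEPNJFAMVVB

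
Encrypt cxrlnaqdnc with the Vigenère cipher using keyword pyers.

rvvcfpoheu

Repeat the key across the message: pyerspyers
c(2)+p(15): 17 → r
x(23)+y(24): 47≡21 → v
r(17)+e(4): 21 → v
l(11)+r(17): 28≡2 → c
n(13)+s(18): 31≡5 → f
a(0)+p(15): 15 → p
q(16)+y(24): 40≡14 → o
d(3)+e(4): 7 → h
n(13)+r(17): 30≡4 → e
c(2)+s(18): 20 → u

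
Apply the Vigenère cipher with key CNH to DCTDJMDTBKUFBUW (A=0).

Repeat the key across the message: CNHCNHCNHCNHCNH
D(3)+C(2): 5 → F
C(2)+N(13): 15 → P
T(19)+H(7): 26≡0 → A
D(3)+C(2): 5 → F
J(9)+N(13): 22 → W
M(12)+H(7): 19 → T
D(3)+C(2): 5 → F
T(19)+N(13): 32≡6 → G
B(1)+H(7): 8 → I
K(10)+C(2): 12 → M
U(20)+N(13): 33≡7 → H
F(5)+H(7): 12 → M
B(1)+C(2): 3 → D
U(20)+N(13): 33≡7 → H
W(22)+H(7): 29≡3 → D

FPAFWTFGIMHMDHD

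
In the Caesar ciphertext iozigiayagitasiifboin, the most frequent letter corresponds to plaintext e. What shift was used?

4

The most frequent ciphertext letter is i (appears 7 times).
i is position 8; e is position 4.
Shift = 4.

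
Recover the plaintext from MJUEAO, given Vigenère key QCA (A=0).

WHUOYO

Repeat the key across the ciphertext: QCAQCA
M(12)−Q(16): -4≡22 → W
J(9)−C(2): 7 → H
U(20)−A(0): 20 → U
E(4)−Q(16): -12≡14 → O
A(0)−C(2): -2≡24 → Y
O(14)−A(0): 14 → O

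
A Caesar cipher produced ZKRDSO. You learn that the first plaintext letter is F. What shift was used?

20

From the crib: Z(25)−F(5)=20, so the shift is 20.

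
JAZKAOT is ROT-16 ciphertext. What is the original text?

J(9): 9−16=-7≡19 → T
A(0): 0−16=-16≡10 → K
Z(25): 25−16=9 → J
K(10): 10−16=-6≡20 → U
A(0): 0−16=-16≡10 → K
O(14): 14−16=-2≡24 → Y
T(19): 19−16=3 → D

TKJUKYD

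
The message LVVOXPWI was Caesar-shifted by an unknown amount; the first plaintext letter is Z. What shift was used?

From the crib: L(11)−Z(25)=-14≡12, so the shift is 12.

12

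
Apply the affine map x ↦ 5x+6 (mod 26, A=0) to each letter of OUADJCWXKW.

YCGVZQMREM

O(14): 5·14+6=76≡24 → Y
U(20): 5·20+6=106≡2 → C
A(0): 5·0+6=6 → G
D(3): 5·3+6=21 → V
J(9): 5·9+6=51≡25 → Z
C(2): 5·2+6=16 → Q
W(22): 5·22+6=116≡12 → M
X(23): 5·23+6=121≡17 → R
K(10): 5·10+6=56≡4 → E
W(22): 5·22+6=116≡12 → M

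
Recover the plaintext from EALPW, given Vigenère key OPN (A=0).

QLYBH

Repeat the key across the ciphertext: OPNOP
E(4)−O(14): -10≡16 → Q
A(0)−P(15): -15≡11 → L
L(11)−N(13): -2≡24 → Y
P(15)−O(14): 1 → B
W(22)−P(15): 7 → H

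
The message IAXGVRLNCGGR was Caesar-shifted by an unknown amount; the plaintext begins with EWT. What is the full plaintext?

From the crib: I(8)−E(4)=4, so the shift is 4.
Subtract 4 from each ciphertext letter:
I(8): 8−4=4 → E
A(0): 0−4=-4≡22 → W
X(23): 23−4=19 → T
G(6): 6−4=2 → C
V(21): 21−4=17 → R
R(17): 17−4=13 → N
L(11): 11−4=7 → H
N(13): 13−4=9 → J
C(2): 2−4=-2≡24 → Y
G(6): 6−4=2 → C
G(6): 6−4=2 → C
R(17): 17−4=13 → N

EWTCRNHJYCCN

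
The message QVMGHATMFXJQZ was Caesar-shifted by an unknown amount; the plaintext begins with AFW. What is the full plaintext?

AFWQRKDWPHTAJ

From the crib: Q(16)−A(0)=16, so the shift is 16.
Subtract 16 from each ciphertext letter:
Q(16): 16−16=0 → A
V(21): 21−16=5 → F
M(12): 12−16=-4≡22 → W
G(6): 6−16=-10≡16 → Q
H(7): 7−16=-9≡17 → R
A(0): 0−16=-16≡10 → K
T(19): 19−16=3 → D
M(12): 12−16=-4≡22 → W
F(5): 5−16=-11≡15 → P
X(23): 23−16=7 → H
J(9): 9−16=-7≡19 → T
Q(16): 16−16=0 → A
Z(25): 25−16=9 → J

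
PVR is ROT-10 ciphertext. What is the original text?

P(15): 15−10=5 → F
V(21): 21−10=11 → L
R(17): 17−10=7 → H

FLH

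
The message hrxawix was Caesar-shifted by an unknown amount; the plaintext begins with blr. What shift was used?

From the crib: h(7)−b(1)=6, so the shift is 6.

6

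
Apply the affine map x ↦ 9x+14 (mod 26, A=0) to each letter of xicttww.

x(23): 9·23+14=221≡13 → n
i(8): 9·8+14=86≡8 → i
c(2): 9·2+14=32≡6 → g
t(19): 9·19+14=185≡3 → d
t(19): 9·19+14=185≡3 → d
w(22): 9·22+14=212≡4 → e
w(22): 9·22+14=212≡4 → e

nigddee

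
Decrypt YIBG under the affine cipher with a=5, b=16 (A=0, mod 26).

The inverse of 5 mod 26 is 21, since 5·21=105≡1. Apply D(y)=21·(y−16) mod 26:
Y(24): 21·(24−16)=168≡12 → M
I(8): 21·(8−16)=-168≡14 → O
B(1): 21·(1−16)=-315≡23 → X
G(6): 21·(6−16)=-210≡24 → Y

MOXY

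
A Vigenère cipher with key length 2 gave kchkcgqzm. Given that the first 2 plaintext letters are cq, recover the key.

Subtract each crib letter from the matching ciphertext letter (mod 26):
k(10)−c(2)=8 → i
c(2)−q(16)=-14≡12 → m

im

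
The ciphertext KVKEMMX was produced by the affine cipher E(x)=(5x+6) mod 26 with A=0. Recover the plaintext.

The inverse of 5 mod 26 is 21, since 5·21=105≡1. Apply D(y)=21·(y−6) mod 26:
K(10): 21·(10−6)=84≡6 → G
V(21): 21·(21−6)=315≡3 → D
K(10): 21·(10−6)=84≡6 → G
E(4): 21·(4−6)=-42≡10 → K
M(12): 21·(12−6)=126≡22 → W
M(12): 21·(12−6)=126≡22 → W
X(23): 21·(23−6)=357≡19 → T

GDGKWWT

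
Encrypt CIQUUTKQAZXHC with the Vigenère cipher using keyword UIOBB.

Repeat the key across the message: UIOBBUIOBBUIO
C(2)+U(20): 22 → W
I(8)+I(8): 16 → Q
Q(16)+O(14): 30≡4 → E
U(20)+B(1): 21 → V
U(20)+B(1): 21 → V
T(19)+U(20): 39≡13 → N
K(10)+I(8): 18 → S
Q(16)+O(14): 30≡4 → E
A(0)+B(1): 1 → B
Z(25)+B(1): 26≡0 → A
X(23)+U(20): 43≡17 → R
H(7)+I(8): 15 → P
C(2)+O(14): 16 → Q

WQEVVNSEBARPQ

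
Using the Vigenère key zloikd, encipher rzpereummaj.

qkdmbhtxait

Repeat the key across the message: zloikdzloik
r(17)+z(25): 42≡16 → q
z(25)+l(11): 36≡10 → k
p(15)+o(14): 29≡3 → d
e(4)+i(8): 12 → m
r(17)+k(10): 27≡1 → b
e(4)+d(3): 7 → h
u(20)+z(25): 45≡19 → t
m(12)+l(11): 23 → x
m(12)+o(14): 26≡0 → a
a(0)+i(8): 8 → i
j(9)+k(10): 19 → t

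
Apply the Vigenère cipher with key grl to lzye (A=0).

rqjk

Repeat the key across the message: grlg
l(11)+g(6): 17 → r
z(25)+r(17): 42≡16 → q
y(24)+l(11): 35≡9 → j
e(4)+g(6): 10 → k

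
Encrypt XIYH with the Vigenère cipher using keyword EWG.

BEEL

Repeat the key across the message: EWGE
X(23)+E(4): 27≡1 → B
I(8)+W(22): 30≡4 → E
Y(24)+G(6): 30≡4 → E
H(7)+E(4): 11 → L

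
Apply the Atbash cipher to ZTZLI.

AGAOR

Z(25) → A(0)
T(19) → G(6)
Z(25) → A(0)
L(11) → O(14)
I(8) → R(17)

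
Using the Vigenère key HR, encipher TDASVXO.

Repeat the key across the message: HRHRHRH
T(19)+H(7): 26≡0 → A
D(3)+R(17): 20 → U
A(0)+H(7): 7 → H
S(18)+R(17): 35≡9 → J
V(21)+H(7): 28≡2 → C
X(23)+R(17): 40≡14 → O
O(14)+H(7): 21 → V

AUHJCOV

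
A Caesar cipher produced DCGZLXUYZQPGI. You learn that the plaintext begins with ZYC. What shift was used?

From the crib: D(3)−Z(25)=-22≡4, so the shift is 4.

4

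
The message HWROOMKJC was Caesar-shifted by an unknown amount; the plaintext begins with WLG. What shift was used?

11

From the crib: H(7)−W(22)=-15≡11, so the shift is 11.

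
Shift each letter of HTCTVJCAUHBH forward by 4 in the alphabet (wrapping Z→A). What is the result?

LXGXZNGEYLFL

H(7): 7+4=11 → L
T(19): 19+4=23 → X
C(2): 2+4=6 → G
T(19): 19+4=23 → X
V(21): 21+4=25 → Z
J(9): 9+4=13 → N
C(2): 2+4=6 → G
A(0): 0+4=4 → E
U(20): 20+4=24 → Y
H(7): 7+4=11 → L
B(1): 1+4=5 → F
H(7): 7+4=11 → L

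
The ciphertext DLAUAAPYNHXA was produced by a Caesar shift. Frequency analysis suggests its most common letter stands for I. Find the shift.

18

The most frequent ciphertext letter is A (appears 4 times).
A is position 0; I is position 8.
Shift = -8≡18.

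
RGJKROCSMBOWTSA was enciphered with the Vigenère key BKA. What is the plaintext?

QWJJHOBIMAEWSIA

Repeat the key across the ciphertext: BKABKABKABKABKA
R(17)−B(1): 16 → Q
G(6)−K(10): -4≡22 → W
J(9)−A(0): 9 → J
K(10)−B(1): 9 → J
R(17)−K(10): 7 → H
O(14)−A(0): 14 → O
C(2)−B(1): 1 → B
S(18)−K(10): 8 → I
M(12)−A(0): 12 → M
B(1)−B(1): 0 → A
O(14)−K(10): 4 → E
W(22)−A(0): 22 → W
T(19)−B(1): 18 → S
S(18)−K(10): 8 → I
A(0)−A(0): 0 → A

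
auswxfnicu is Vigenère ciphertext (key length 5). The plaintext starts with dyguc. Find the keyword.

xwmcv

Subtract each crib letter from the matching ciphertext letter (mod 26):
a(0)−d(3)=-3≡23 → x
u(20)−y(24)=-4≡22 → w
s(18)−g(6)=12 → m
w(22)−u(20)=2 → c
x(23)−c(2)=21 → v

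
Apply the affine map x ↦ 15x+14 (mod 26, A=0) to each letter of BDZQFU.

B(1): 15·1+14=29≡3 → D
D(3): 15·3+14=59≡7 → H
Z(25): 15·25+14=389≡25 → Z
Q(16): 15·16+14=254≡20 → U
F(5): 15·5+14=89≡11 → L
U(20): 15·20+14=314≡2 → C

DHZULC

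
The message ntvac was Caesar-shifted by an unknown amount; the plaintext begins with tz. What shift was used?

20

From the crib: n(13)−t(19)=-6≡20, so the shift is 20.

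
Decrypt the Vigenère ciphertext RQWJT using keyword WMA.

Repeat the key across the ciphertext: WMAWM
R(17)−W(22): -5≡21 → V
Q(16)−M(12): 4 → E
W(22)−A(0): 22 → W
J(9)−W(22): -13≡13 → N
T(19)−M(12): 7 → H

VEWNH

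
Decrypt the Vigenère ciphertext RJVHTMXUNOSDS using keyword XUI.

Repeat the key across the ciphertext: XUIXUIXUIXUIX
R(17)−X(23): -6≡20 → U
J(9)−U(20): -11≡15 → P
V(21)−I(8): 13 → N
H(7)−X(23): -16≡10 → K
T(19)−U(20): -1≡25 → Z
M(12)−I(8): 4 → E
X(23)−X(23): 0 → A
U(20)−U(20): 0 → A
N(13)−I(8): 5 → F
O(14)−X(23): -9≡17 → R
S(18)−U(20): -2≡24 → Y
D(3)−I(8): -5≡21 → V
S(18)−X(23): -5≡21 → V

UPNKZEAAFRYVV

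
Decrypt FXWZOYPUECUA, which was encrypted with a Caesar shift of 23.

IAZCRBSXHFXD

F(5): 5−23=-18≡8 → I
X(23): 23−23=0 → A
W(22): 22−23=-1≡25 → Z
Z(25): 25−23=2 → C
O(14): 14−23=-9≡17 → R
Y(24): 24−23=1 → B
P(15): 15−23=-8≡18 → S
U(20): 20−23=-3≡23 → X
E(4): 4−23=-19≡7 → H
C(2): 2−23=-21≡5 → F
U(20): 20−23=-3≡23 → X
A(0): 0−23=-23≡3 → D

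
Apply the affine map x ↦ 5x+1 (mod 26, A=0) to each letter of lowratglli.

ethibsfeep

l(11): 5·11+1=56≡4 → e
o(14): 5·14+1=71≡19 → t
w(22): 5·22+1=111≡7 → h
r(17): 5·17+1=86≡8 → i
a(0): 5·0+1=1 → b
t(19): 5·19+1=96≡18 → s
g(6): 5·6+1=31≡5 → f
l(11): 5·11+1=56≡4 → e
l(11): 5·11+1=56≡4 → e
i(8): 5·8+1=41≡15 → p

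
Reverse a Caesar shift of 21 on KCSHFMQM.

PHXMKRVR

K(10): 10−21=-11≡15 → P
C(2): 2−21=-19≡7 → H
S(18): 18−21=-3≡23 → X
H(7): 7−21=-14≡12 → M
F(5): 5−21=-16≡10 → K
M(12): 12−21=-9≡17 → R
Q(16): 16−21=-5≡21 → V
M(12): 12−21=-9≡17 → R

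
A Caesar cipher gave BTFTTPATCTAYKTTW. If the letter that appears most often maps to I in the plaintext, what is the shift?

11

The most frequent ciphertext letter is T (appears 7 times).
T is position 19; I is position 8.
Shift = 11.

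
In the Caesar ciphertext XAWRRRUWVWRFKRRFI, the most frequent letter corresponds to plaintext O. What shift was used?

The most frequent ciphertext letter is R (appears 6 times).
R is position 17; O is position 14.
Shift = 3.

3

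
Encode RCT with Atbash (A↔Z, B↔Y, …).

IXG

R(17) → I(8)
C(2) → X(23)
T(19) → G(6)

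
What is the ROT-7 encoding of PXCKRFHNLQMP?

WEJRYMOUSXTW

P(15): 15+7=22 → W
X(23): 23+7=30≡4 → E
C(2): 2+7=9 → J
K(10): 10+7=17 → R
R(17): 17+7=24 → Y
F(5): 5+7=12 → M
H(7): 7+7=14 → O
N(13): 13+7=20 → U
L(11): 11+7=18 → S
Q(16): 16+7=23 → X
M(12): 12+7=19 → T
P(15): 15+7=22 → W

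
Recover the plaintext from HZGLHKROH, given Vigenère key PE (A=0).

SVRHSGCKS

Repeat the key across the ciphertext: PEPEPEPEP
H(7)−P(15): -8≡18 → S
Z(25)−E(4): 21 → V
G(6)−P(15): -9≡17 → R
L(11)−E(4): 7 → H
H(7)−P(15): -8≡18 → S
K(10)−E(4): 6 → G
R(17)−P(15): 2 → C
O(14)−E(4): 10 → K
H(7)−P(15): -8≡18 → S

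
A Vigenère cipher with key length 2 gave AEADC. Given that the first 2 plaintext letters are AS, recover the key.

AM

Subtract each crib letter from the matching ciphertext letter (mod 26):
A(0)−A(0)=0 → A
E(4)−S(18)=-14≡12 → M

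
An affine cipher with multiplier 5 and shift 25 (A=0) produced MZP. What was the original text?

NAY

The inverse of 5 mod 26 is 21, since 5·21=105≡1. Apply D(y)=21·(y−25) mod 26:
M(12): 21·(12−25)=-273≡13 → N
Z(25): 21·(25−25)=0 → A
P(15): 21·(15−25)=-210≡24 → Y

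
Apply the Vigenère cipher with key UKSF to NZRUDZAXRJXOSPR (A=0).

Repeat the key across the message: UKSFUKSFUKSFUKS
N(13)+U(20): 33≡7 → H
Z(25)+K(10): 35≡9 → J
R(17)+S(18): 35≡9 → J
U(20)+F(5): 25 → Z
D(3)+U(20): 23 → X
Z(25)+K(10): 35≡9 → J
A(0)+S(18): 18 → S
X(23)+F(5): 28≡2 → C
R(17)+U(20): 37≡11 → L
J(9)+K(10): 19 → T
X(23)+S(18): 41≡15 → P
O(14)+F(5): 19 → T
S(18)+U(20): 38≡12 → M
P(15)+K(10): 25 → Z
R(17)+S(18): 35≡9 → J

HJJZXJSCLTPTMZJ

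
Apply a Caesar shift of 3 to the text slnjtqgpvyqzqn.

s(18): 18+3=21 → v
l(11): 11+3=14 → o
n(13): 13+3=16 → q
j(9): 9+3=12 → m
t(19): 19+3=22 → w
q(16): 16+3=19 → t
g(6): 6+3=9 → j
p(15): 15+3=18 → s
v(21): 21+3=24 → y
y(24): 24+3=27≡1 → b
q(16): 16+3=19 → t
z(25): 25+3=28≡2 → c
q(16): 16+3=19 → t
n(13): 13+3=16 → q

voqmwtjsybtctq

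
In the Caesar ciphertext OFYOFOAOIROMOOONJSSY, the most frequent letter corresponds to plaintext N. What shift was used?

1

The most frequent ciphertext letter is O (appears 8 times).
O is position 14; N is position 13.
Shift = 1.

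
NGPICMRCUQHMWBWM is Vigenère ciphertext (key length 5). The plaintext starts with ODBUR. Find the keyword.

ZDOOL

Subtract each crib letter from the matching ciphertext letter (mod 26):
N(13)−O(14)=-1≡25 → Z
G(6)−D(3)=3 → D
P(15)−B(1)=14 → O
I(8)−U(20)=-12≡14 → O
C(2)−R(17)=-15≡11 → L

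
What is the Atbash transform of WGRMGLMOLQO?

W(22) → D(3)
G(6) → T(19)
R(17) → I(8)
M(12) → N(13)
G(6) → T(19)
L(11) → O(14)
M(12) → N(13)
O(14) → L(11)
L(11) → O(14)
Q(16) → J(9)
O(14) → L(11)

DTINTONLOJL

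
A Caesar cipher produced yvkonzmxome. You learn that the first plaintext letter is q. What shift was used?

8

From the crib: y(24)−q(16)=8, so the shift is 8.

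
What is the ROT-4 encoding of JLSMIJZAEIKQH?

J(9): 9+4=13 → N
L(11): 11+4=15 → P
S(18): 18+4=22 → W
M(12): 12+4=16 → Q
I(8): 8+4=12 → M
J(9): 9+4=13 → N
Z(25): 25+4=29≡3 → D
A(0): 0+4=4 → E
E(4): 4+4=8 → I
I(8): 8+4=12 → M
K(10): 10+4=14 → O
Q(16): 16+4=20 → U
H(7): 7+4=11 → L

NPWQMNDEIMOUL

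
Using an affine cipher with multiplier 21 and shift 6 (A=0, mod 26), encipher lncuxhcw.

dtwkvxwa

l(11): 21·11+6=237≡3 → d
n(13): 21·13+6=279≡19 → t
c(2): 21·2+6=48≡22 → w
u(20): 21·20+6=426≡10 → k
x(23): 21·23+6=489≡21 → v
h(7): 21·7+6=153≡23 → x
c(2): 21·2+6=48≡22 → w
w(22): 21·22+6=468≡0 → a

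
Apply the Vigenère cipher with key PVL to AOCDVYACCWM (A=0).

PJNSQJPXNLH

Repeat the key across the message: PVLPVLPVLPV
A(0)+P(15): 15 → P
O(14)+V(21): 35≡9 → J
C(2)+L(11): 13 → N
D(3)+P(15): 18 → S
V(21)+V(21): 42≡16 → Q
Y(24)+L(11): 35≡9 → J
A(0)+P(15): 15 → P
C(2)+V(21): 23 → X
C(2)+L(11): 13 → N
W(22)+P(15): 37≡11 → L
M(12)+V(21): 33≡7 → H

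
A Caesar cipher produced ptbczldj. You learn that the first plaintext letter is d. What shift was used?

From the crib: p(15)−d(3)=12, so the shift is 12.

12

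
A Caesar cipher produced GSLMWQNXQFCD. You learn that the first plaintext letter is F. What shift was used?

1

From the crib: G(6)−F(5)=1, so the shift is 1.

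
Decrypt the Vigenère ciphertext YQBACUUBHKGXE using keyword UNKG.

EDRUIHKVNXWRK

Repeat the key across the ciphertext: UNKGUNKGUNKGU
Y(24)−U(20): 4 → E
Q(16)−N(13): 3 → D
B(1)−K(10): -9≡17 → R
A(0)−G(6): -6≡20 → U
C(2)−U(20): -18≡8 → I
U(20)−N(13): 7 → H
U(20)−K(10): 10 → K
B(1)−G(6): -5≡21 → V
H(7)−U(20): -13≡13 → N
K(10)−N(13): -3≡23 → X
G(6)−K(10): -4≡22 → W
X(23)−G(6): 17 → R
E(4)−U(20): -16≡10 → K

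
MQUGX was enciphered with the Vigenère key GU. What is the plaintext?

GWOMR

Repeat the key across the ciphertext: GUGUG
M(12)−G(6): 6 → G
Q(16)−U(20): -4≡22 → W
U(20)−G(6): 14 → O
G(6)−U(20): -14≡12 → M
X(23)−G(6): 17 → R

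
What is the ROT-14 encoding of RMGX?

R(17): 17+14=31≡5 → F
M(12): 12+14=26≡0 → A
G(6): 6+14=20 → U
X(23): 23+14=37≡11 → L

FAUL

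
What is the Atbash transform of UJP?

FQK

U(20) → F(5)
J(9) → Q(16)
P(15) → K(10)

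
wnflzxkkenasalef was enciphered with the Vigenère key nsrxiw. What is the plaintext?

jvoorbxsnqswntni

Repeat the key across the ciphertext: nsrxiwnsrxiwnsrx
w(22)−n(13): 9 → j
n(13)−s(18): -5≡21 → v
f(5)−r(17): -12≡14 → o
l(11)−x(23): -12≡14 → o
z(25)−i(8): 17 → r
x(23)−w(22): 1 → b
k(10)−n(13): -3≡23 → x
k(10)−s(18): -8≡18 → s
e(4)−r(17): -13≡13 → n
n(13)−x(23): -10≡16 → q
a(0)−i(8): -8≡18 → s
s(18)−w(22): -4≡22 → w
a(0)−n(13): -13≡13 → n
l(11)−s(18): -7≡19 → t
e(4)−r(17): -13≡13 → n
f(5)−x(23): -18≡8 → i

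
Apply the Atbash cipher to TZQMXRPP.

T(19) → G(6)
Z(25) → A(0)
Q(16) → J(9)
M(12) → N(13)
X(23) → C(2)
R(17) → I(8)
P(15) → K(10)
P(15) → K(10)

GAJNCIKK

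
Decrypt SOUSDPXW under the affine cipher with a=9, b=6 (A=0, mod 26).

KYQKRBZW

The inverse of 9 mod 26 is 3, since 9·3=27≡1. Apply D(y)=3·(y−6) mod 26:
S(18): 3·(18−6)=36≡10 → K
O(14): 3·(14−6)=24 → Y
U(20): 3·(20−6)=42≡16 → Q
S(18): 3·(18−6)=36≡10 → K
D(3): 3·(3−6)=-9≡17 → R
P(15): 3·(15−6)=27≡1 → B
X(23): 3·(23−6)=51≡25 → Z
W(22): 3·(22−6)=48≡22 → W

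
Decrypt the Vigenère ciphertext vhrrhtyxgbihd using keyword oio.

Repeat the key across the ciphertext: oiooiooiooioo
v(21)−o(14): 7 → h
h(7)−i(8): -1≡25 → z
r(17)−o(14): 3 → d
r(17)−o(14): 3 → d
h(7)−i(8): -1≡25 → z
t(19)−o(14): 5 → f
y(24)−o(14): 10 → k
x(23)−i(8): 15 → p
g(6)−o(14): -8≡18 → s
b(1)−o(14): -13≡13 → n
i(8)−i(8): 0 → a
h(7)−o(14): -7≡19 → t
d(3)−o(14): -11≡15 → p

hzddzfkpsnatp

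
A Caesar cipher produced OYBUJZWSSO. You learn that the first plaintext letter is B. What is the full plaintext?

From the crib: O(14)−B(1)=13, so the shift is 13.
Subtract 13 from each ciphertext letter:
O(14): 14−13=1 → B
Y(24): 24−13=11 → L
B(1): 1−13=-12≡14 → O
U(20): 20−13=7 → H
J(9): 9−13=-4≡22 → W
Z(25): 25−13=12 → M
W(22): 22−13=9 → J
S(18): 18−13=5 → F
S(18): 18−13=5 → F
O(14): 14−13=1 → B

BLOHWMJFFB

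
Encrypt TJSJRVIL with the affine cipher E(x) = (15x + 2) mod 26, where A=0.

T(19): 15·19+2=287≡1 → B
J(9): 15·9+2=137≡7 → H
S(18): 15·18+2=272≡12 → M
J(9): 15·9+2=137≡7 → H
R(17): 15·17+2=257≡23 → X
V(21): 15·21+2=317≡5 → F
I(8): 15·8+2=122≡18 → S
L(11): 15·11+2=167≡11 → L

BHMHXFSL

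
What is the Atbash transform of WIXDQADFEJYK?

DRCWJZWUVQBP

W(22) → D(3)
I(8) → R(17)
X(23) → C(2)
D(3) → W(22)
Q(16) → J(9)
A(0) → Z(25)
D(3) → W(22)
F(5) → U(20)
E(4) → V(21)
J(9) → Q(16)
Y(24) → B(1)
K(10) → P(15)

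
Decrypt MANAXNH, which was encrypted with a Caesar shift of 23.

M(12): 12−23=-11≡15 → P
A(0): 0−23=-23≡3 → D
N(13): 13−23=-10≡16 → Q
A(0): 0−23=-23≡3 → D
X(23): 23−23=0 → A
N(13): 13−23=-10≡16 → Q
H(7): 7−23=-16≡10 → K

PDQDAQK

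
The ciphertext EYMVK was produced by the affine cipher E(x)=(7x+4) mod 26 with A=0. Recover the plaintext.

AOQVM

The inverse of 7 mod 26 is 15, since 7·15=105≡1. Apply D(y)=15·(y−4) mod 26:
E(4): 15·(4−4)=0 → A
Y(24): 15·(24−4)=300≡14 → O
M(12): 15·(12−4)=120≡16 → Q
V(21): 15·(21−4)=255≡21 → V
K(10): 15·(10−4)=90≡12 → M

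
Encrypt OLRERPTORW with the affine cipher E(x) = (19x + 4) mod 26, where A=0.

O(14): 19·14+4=270≡10 → K
L(11): 19·11+4=213≡5 → F
R(17): 19·17+4=327≡15 → P
E(4): 19·4+4=80≡2 → C
R(17): 19·17+4=327≡15 → P
P(15): 19·15+4=289≡3 → D
T(19): 19·19+4=365≡1 → B
O(14): 19·14+4=270≡10 → K
R(17): 19·17+4=327≡15 → P
W(22): 19·22+4=422≡6 → G

KFPCPDBKPG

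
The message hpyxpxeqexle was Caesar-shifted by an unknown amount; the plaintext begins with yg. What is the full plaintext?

From the crib: h(7)−y(24)=-17≡9, so the shift is 9.
Subtract 9 from each ciphertext letter:
h(7): 7−9=-2≡24 → y
p(15): 15−9=6 → g
y(24): 24−9=15 → p
x(23): 23−9=14 → o
p(15): 15−9=6 → g
x(23): 23−9=14 → o
e(4): 4−9=-5≡21 → v
q(16): 16−9=7 → h
e(4): 4−9=-5≡21 → v
x(23): 23−9=14 → o
l(11): 11−9=2 → c
e(4): 4−9=-5≡21 → v

ygpogovhvocv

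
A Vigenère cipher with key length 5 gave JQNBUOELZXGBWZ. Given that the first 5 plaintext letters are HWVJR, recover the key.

CUSSD

Subtract each crib letter from the matching ciphertext letter (mod 26):
J(9)−H(7)=2 → C
Q(16)−W(22)=-6≡20 → U
N(13)−V(21)=-8≡18 → S
B(1)−J(9)=-8≡18 → S
U(20)−R(17)=3 → D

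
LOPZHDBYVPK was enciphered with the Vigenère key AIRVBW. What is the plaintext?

Repeat the key across the ciphertext: AIRVBWAIRVB
L(11)−A(0): 11 → L
O(14)−I(8): 6 → G
P(15)−R(17): -2≡24 → Y
Z(25)−V(21): 4 → E
H(7)−B(1): 6 → G
D(3)−W(22): -19≡7 → H
B(1)−A(0): 1 → B
Y(24)−I(8): 16 → Q
V(21)−R(17): 4 → E
P(15)−V(21): -6≡20 → U
K(10)−B(1): 9 → J

LGYEGHBQEUJ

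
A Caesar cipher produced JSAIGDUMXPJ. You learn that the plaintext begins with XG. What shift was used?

12

From the crib: J(9)−X(23)=-14≡12, so the shift is 12.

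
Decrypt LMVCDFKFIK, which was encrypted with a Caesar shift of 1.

KLUBCEJEHJ

L(11): 11−1=10 → K
M(12): 12−1=11 → L
V(21): 21−1=20 → U
C(2): 2−1=1 → B
D(3): 3−1=2 → C
F(5): 5−1=4 → E
K(10): 10−1=9 → J
F(5): 5−1=4 → E
I(8): 8−1=7 → H
K(10): 10−1=9 → J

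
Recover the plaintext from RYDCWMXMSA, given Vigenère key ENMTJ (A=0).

Repeat the key across the ciphertext: ENMTJENMTJ
R(17)−E(4): 13 → N
Y(24)−N(13): 11 → L
D(3)−M(12): -9≡17 → R
C(2)−T(19): -17≡9 → J
W(22)−J(9): 13 → N
M(12)−E(4): 8 → I
X(23)−N(13): 10 → K
M(12)−M(12): 0 → A
S(18)−T(19): -1≡25 → Z
A(0)−J(9): -9≡17 → R

NLRJNIKAZR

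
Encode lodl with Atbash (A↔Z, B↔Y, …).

olwo

l(11) → o(14)
o(14) → l(11)
d(3) → w(22)
l(11) → o(14)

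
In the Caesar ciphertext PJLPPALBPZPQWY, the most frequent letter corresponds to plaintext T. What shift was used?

22

The most frequent ciphertext letter is P (appears 5 times).
P is position 15; T is position 19.
Shift = -4≡22.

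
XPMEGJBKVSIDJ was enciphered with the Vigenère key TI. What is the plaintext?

EHTWNBICCKPVQ

Repeat the key across the ciphertext: TITITITITITIT
X(23)−T(19): 4 → E
P(15)−I(8): 7 → H
M(12)−T(19): -7≡19 → T
E(4)−I(8): -4≡22 → W
G(6)−T(19): -13≡13 → N
J(9)−I(8): 1 → B
B(1)−T(19): -18≡8 → I
K(10)−I(8): 2 → C
V(21)−T(19): 2 → C
S(18)−I(8): 10 → K
I(8)−T(19): -11≡15 → P
D(3)−I(8): -5≡21 → V
J(9)−T(19): -10≡16 → Q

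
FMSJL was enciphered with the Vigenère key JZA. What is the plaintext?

WNSAM

Repeat the key across the ciphertext: JZAJZ
F(5)−J(9): -4≡22 → W
M(12)−Z(25): -13≡13 → N
S(18)−A(0): 18 → S
J(9)−J(9): 0 → A
L(11)−Z(25): -14≡12 → M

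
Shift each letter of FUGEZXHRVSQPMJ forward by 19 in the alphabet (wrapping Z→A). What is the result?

F(5): 5+19=24 → Y
U(20): 20+19=39≡13 → N
G(6): 6+19=25 → Z
E(4): 4+19=23 → X
Z(25): 25+19=44≡18 → S
X(23): 23+19=42≡16 → Q
H(7): 7+19=26≡0 → A
R(17): 17+19=36≡10 → K
V(21): 21+19=40≡14 → O
S(18): 18+19=37≡11 → L
Q(16): 16+19=35≡9 → J
P(15): 15+19=34≡8 → I
M(12): 12+19=31≡5 → F
J(9): 9+19=28≡2 → C

YNZXSQAKOLJIFC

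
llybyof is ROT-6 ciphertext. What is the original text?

l(11): 11−6=5 → f
l(11): 11−6=5 → f
y(24): 24−6=18 → s
b(1): 1−6=-5≡21 → v
y(24): 24−6=18 → s
o(14): 14−6=8 → i
f(5): 5−6=-1≡25 → z

ffsvsiz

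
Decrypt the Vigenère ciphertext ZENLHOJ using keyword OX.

LHZOTRV

Repeat the key across the ciphertext: OXOXOXO
Z(25)−O(14): 11 → L
E(4)−X(23): -19≡7 → H
N(13)−O(14): -1≡25 → Z
L(11)−X(23): -12≡14 → O
H(7)−O(14): -7≡19 → T
O(14)−X(23): -9≡17 → R
J(9)−O(14): -5≡21 → V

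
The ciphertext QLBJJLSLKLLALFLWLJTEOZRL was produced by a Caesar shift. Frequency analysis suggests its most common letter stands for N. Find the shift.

The most frequent ciphertext letter is L (appears 9 times).
L is position 11; N is position 13.
Shift = -2≡24.

24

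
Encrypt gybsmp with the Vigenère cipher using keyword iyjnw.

Repeat the key across the message: iyjnwi
g(6)+i(8): 14 → o
y(24)+y(24): 48≡22 → w
b(1)+j(9): 10 → k
s(18)+n(13): 31≡5 → f
m(12)+w(22): 34≡8 → i
p(15)+i(8): 23 → x

owkfix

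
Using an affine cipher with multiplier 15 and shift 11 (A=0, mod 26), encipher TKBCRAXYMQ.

KFAPGLSHJR

T(19): 15·19+11=296≡10 → K
K(10): 15·10+11=161≡5 → F
B(1): 15·1+11=26≡0 → A
C(2): 15·2+11=41≡15 → P
R(17): 15·17+11=266≡6 → G
A(0): 15·0+11=11 → L
X(23): 15·23+11=356≡18 → S
Y(24): 15·24+11=371≡7 → H
M(12): 15·12+11=191≡9 → J
Q(16): 15·16+11=251≡17 → R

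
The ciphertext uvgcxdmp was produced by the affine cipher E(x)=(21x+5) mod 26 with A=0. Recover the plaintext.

The inverse of 21 mod 26 is 5, since 21·5=105≡1. Apply D(y)=5·(y−5) mod 26:
u(20): 5·(20−5)=75≡23 → x
v(21): 5·(21−5)=80≡2 → c
g(6): 5·(6−5)=5 → f
c(2): 5·(2−5)=-15≡11 → l
x(23): 5·(23−5)=90≡12 → m
d(3): 5·(3−5)=-10≡16 → q
m(12): 5·(12−5)=35≡9 → j
p(15): 5·(15−5)=50≡24 → y

xcflmqjy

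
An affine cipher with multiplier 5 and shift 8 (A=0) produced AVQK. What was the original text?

ONMQ

The inverse of 5 mod 26 is 21, since 5·21=105≡1. Apply D(y)=21·(y−8) mod 26:
A(0): 21·(0−8)=-168≡14 → O
V(21): 21·(21−8)=273≡13 → N
Q(16): 21·(16−8)=168≡12 → M
K(10): 21·(10−8)=42≡16 → Q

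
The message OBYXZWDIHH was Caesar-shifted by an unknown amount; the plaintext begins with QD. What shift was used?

From the crib: O(14)−Q(16)=-2≡24, so the shift is 24.

24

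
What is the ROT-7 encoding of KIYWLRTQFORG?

K(10): 10+7=17 → R
I(8): 8+7=15 → P
Y(24): 24+7=31≡5 → F
W(22): 22+7=29≡3 → D
L(11): 11+7=18 → S
R(17): 17+7=24 → Y
T(19): 19+7=26≡0 → A
Q(16): 16+7=23 → X
F(5): 5+7=12 → M
O(14): 14+7=21 → V
R(17): 17+7=24 → Y
G(6): 6+7=13 → N

RPFDSYAXMVYN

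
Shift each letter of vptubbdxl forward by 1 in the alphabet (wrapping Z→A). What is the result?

wquvcceym

v(21): 21+1=22 → w
p(15): 15+1=16 → q
t(19): 19+1=20 → u
u(20): 20+1=21 → v
b(1): 1+1=2 → c
b(1): 1+1=2 → c
d(3): 3+1=4 → e
x(23): 23+1=24 → y
l(11): 11+1=12 → m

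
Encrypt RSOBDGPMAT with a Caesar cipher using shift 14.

R(17): 17+14=31≡5 → F
S(18): 18+14=32≡6 → G
O(14): 14+14=28≡2 → C
B(1): 1+14=15 → P
D(3): 3+14=17 → R
G(6): 6+14=20 → U
P(15): 15+14=29≡3 → D
M(12): 12+14=26≡0 → A
A(0): 0+14=14 → O
T(19): 19+14=33≡7 → H

FGCPRUDAOH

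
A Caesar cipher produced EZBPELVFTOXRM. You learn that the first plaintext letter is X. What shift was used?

From the crib: E(4)−X(23)=-19≡7, so the shift is 7.

7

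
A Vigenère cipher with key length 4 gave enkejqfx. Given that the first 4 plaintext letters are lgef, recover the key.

Subtract each crib letter from the matching ciphertext letter (mod 26):
e(4)−l(11)=-7≡19 → t
n(13)−g(6)=7 → h
k(10)−e(4)=6 → g
e(4)−f(5)=-1≡25 → z

thgz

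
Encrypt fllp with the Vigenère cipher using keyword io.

nztd

Repeat the key across the message: ioio
f(5)+i(8): 13 → n
l(11)+o(14): 25 → z
l(11)+i(8): 19 → t
p(15)+o(14): 29≡3 → d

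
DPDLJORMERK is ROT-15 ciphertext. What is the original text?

D(3): 3−15=-12≡14 → O
P(15): 15−15=0 → A
D(3): 3−15=-12≡14 → O
L(11): 11−15=-4≡22 → W
J(9): 9−15=-6≡20 → U
O(14): 14−15=-1≡25 → Z
R(17): 17−15=2 → C
M(12): 12−15=-3≡23 → X
E(4): 4−15=-11≡15 → P
R(17): 17−15=2 → C
K(10): 10−15=-5≡21 → V

OAOWUZCXPCV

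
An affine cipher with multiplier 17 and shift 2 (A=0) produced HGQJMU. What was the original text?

The inverse of 17 mod 26 is 23, since 17·23=391≡1. Apply D(y)=23·(y−2) mod 26:
H(7): 23·(7−2)=115≡11 → L
G(6): 23·(6−2)=92≡14 → O
Q(16): 23·(16−2)=322≡10 → K
J(9): 23·(9−2)=161≡5 → F
M(12): 23·(12−2)=230≡22 → W
U(20): 23·(20−2)=414≡24 → Y

LOKFWY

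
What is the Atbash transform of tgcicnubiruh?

t(19) → g(6)
g(6) → t(19)
c(2) → x(23)
i(8) → r(17)
c(2) → x(23)
n(13) → m(12)
u(20) → f(5)
b(1) → y(24)
i(8) → r(17)
r(17) → i(8)
u(20) → f(5)
h(7) → s(18)

gtxrxmfyrifs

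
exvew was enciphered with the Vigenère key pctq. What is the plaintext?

pvcoh

Repeat the key across the ciphertext: pctqp
e(4)−p(15): -11≡15 → p
x(23)−c(2): 21 → v
v(21)−t(19): 2 → c
e(4)−q(16): -12≡14 → o
w(22)−p(15): 7 → h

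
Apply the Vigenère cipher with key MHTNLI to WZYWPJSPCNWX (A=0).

IGRJAREWVAHF

Repeat the key across the message: MHTNLIMHTNLI
W(22)+M(12): 34≡8 → I
Z(25)+H(7): 32≡6 → G
Y(24)+T(19): 43≡17 → R
W(22)+N(13): 35≡9 → J
P(15)+L(11): 26≡0 → A
J(9)+I(8): 17 → R
S(18)+M(12): 30≡4 → E
P(15)+H(7): 22 → W
C(2)+T(19): 21 → V
N(13)+N(13): 26≡0 → A
W(22)+L(11): 33≡7 → H
X(23)+I(8): 31≡5 → F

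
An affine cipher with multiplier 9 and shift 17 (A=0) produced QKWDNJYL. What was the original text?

XFPKOCVI

The inverse of 9 mod 26 is 3, since 9·3=27≡1. Apply D(y)=3·(y−17) mod 26:
Q(16): 3·(16−17)=-3≡23 → X
K(10): 3·(10−17)=-21≡5 → F
W(22): 3·(22−17)=15 → P
D(3): 3·(3−17)=-42≡10 → K
N(13): 3·(13−17)=-12≡14 → O
J(9): 3·(9−17)=-24≡2 → C
Y(24): 3·(24−17)=21 → V
L(11): 3·(11−17)=-18≡8 → I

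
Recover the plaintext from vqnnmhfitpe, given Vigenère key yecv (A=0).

xmlsoddnvlc

Repeat the key across the ciphertext: yecvyecvyec
v(21)−y(24): -3≡23 → x
q(16)−e(4): 12 → m
n(13)−c(2): 11 → l
n(13)−v(21): -8≡18 → s
m(12)−y(24): -12≡14 → o
h(7)−e(4): 3 → d
f(5)−c(2): 3 → d
i(8)−v(21): -13≡13 → n
t(19)−y(24): -5≡21 → v
p(15)−e(4): 11 → l
e(4)−c(2): 2 → c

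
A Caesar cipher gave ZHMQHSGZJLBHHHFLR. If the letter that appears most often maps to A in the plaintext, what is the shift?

The most frequent ciphertext letter is H (appears 5 times).
H is position 7; A is position 0.
Shift = 7.

7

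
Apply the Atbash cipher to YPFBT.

Y(24) → B(1)
P(15) → K(10)
F(5) → U(20)
B(1) → Y(24)
T(19) → G(6)

BKUYG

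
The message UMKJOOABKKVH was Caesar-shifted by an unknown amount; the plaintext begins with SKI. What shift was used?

2

From the crib: U(20)−S(18)=2, so the shift is 2.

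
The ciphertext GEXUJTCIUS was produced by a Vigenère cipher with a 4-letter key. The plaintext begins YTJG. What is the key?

Subtract each crib letter from the matching ciphertext letter (mod 26):
G(6)−Y(24)=-18≡8 → I
E(4)−T(19)=-15≡11 → L
X(23)−J(9)=14 → O
U(20)−G(6)=14 → O

ILOO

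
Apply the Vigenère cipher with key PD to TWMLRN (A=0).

IZBOGQ

Repeat the key across the message: PDPDPD
T(19)+P(15): 34≡8 → I
W(22)+D(3): 25 → Z
M(12)+P(15): 27≡1 → B
L(11)+D(3): 14 → O
R(17)+P(15): 32≡6 → G
N(13)+D(3): 16 → Q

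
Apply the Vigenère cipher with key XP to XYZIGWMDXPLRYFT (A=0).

UNWXDLJSUEIGVUQ

Repeat the key across the message: XPXPXPXPXPXPXPX
X(23)+X(23): 46≡20 → U
Y(24)+P(15): 39≡13 → N
Z(25)+X(23): 48≡22 → W
I(8)+P(15): 23 → X
G(6)+X(23): 29≡3 → D
W(22)+P(15): 37≡11 → L
M(12)+X(23): 35≡9 → J
D(3)+P(15): 18 → S
X(23)+X(23): 46≡20 → U
P(15)+P(15): 30≡4 → E
L(11)+X(23): 34≡8 → I
R(17)+P(15): 32≡6 → G
Y(24)+X(23): 47≡21 → V
F(5)+P(15): 20 → U
T(19)+X(23): 42≡16 → Q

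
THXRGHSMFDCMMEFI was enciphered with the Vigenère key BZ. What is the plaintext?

Repeat the key across the ciphertext: BZBZBZBZBZBZBZBZ
T(19)−B(1): 18 → S
H(7)−Z(25): -18≡8 → I
X(23)−B(1): 22 → W
R(17)−Z(25): -8≡18 → S
G(6)−B(1): 5 → F
H(7)−Z(25): -18≡8 → I
S(18)−B(1): 17 → R
M(12)−Z(25): -13≡13 → N
F(5)−B(1): 4 → E
D(3)−Z(25): -22≡4 → E
C(2)−B(1): 1 → B
M(12)−Z(25): -13≡13 → N
M(12)−B(1): 11 → L
E(4)−Z(25): -21≡5 → F
F(5)−B(1): 4 → E
I(8)−Z(25): -17≡9 → J

SIWSFIRNEEBNLFEJ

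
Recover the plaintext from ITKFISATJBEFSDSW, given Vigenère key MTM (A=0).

Repeat the key across the ciphertext: MTMMTMMTMMTMMTMM
I(8)−M(12): -4≡22 → W
T(19)−T(19): 0 → A
K(10)−M(12): -2≡24 → Y
F(5)−M(12): -7≡19 → T
I(8)−T(19): -11≡15 → P
S(18)−M(12): 6 → G
A(0)−M(12): -12≡14 → O
T(19)−T(19): 0 → A
J(9)−M(12): -3≡23 → X
B(1)−M(12): -11≡15 → P
E(4)−T(19): -15≡11 → L
F(5)−M(12): -7≡19 → T
S(18)−M(12): 6 → G
D(3)−T(19): -16≡10 → K
S(18)−M(12): 6 → G
W(22)−M(12): 10 → K

WAYTPGOAXPLTGKGK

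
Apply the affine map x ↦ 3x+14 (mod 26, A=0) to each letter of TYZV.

TILZ

T(19): 3·19+14=71≡19 → T
Y(24): 3·24+14=86≡8 → I
Z(25): 3·25+14=89≡11 → L
V(21): 3·21+14=77≡25 → Z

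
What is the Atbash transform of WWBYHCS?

DDYBSXH

W(22) → D(3)
W(22) → D(3)
B(1) → Y(24)
Y(24) → B(1)
H(7) → S(18)
C(2) → X(23)
S(18) → H(7)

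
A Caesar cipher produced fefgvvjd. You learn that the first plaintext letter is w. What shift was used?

9

From the crib: f(5)−w(22)=-17≡9, so the shift is 9.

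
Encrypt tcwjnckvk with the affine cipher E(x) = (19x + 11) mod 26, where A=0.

ixnayxtut

t(19): 19·19+11=372≡8 → i
c(2): 19·2+11=49≡23 → x
w(22): 19·22+11=429≡13 → n
j(9): 19·9+11=182≡0 → a
n(13): 19·13+11=258≡24 → y
c(2): 19·2+11=49≡23 → x
k(10): 19·10+11=201≡19 → t
v(21): 19·21+11=410≡20 → u
k(10): 19·10+11=201≡19 → t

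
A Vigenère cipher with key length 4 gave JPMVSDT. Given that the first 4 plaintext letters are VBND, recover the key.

OOZS

Subtract each crib letter from the matching ciphertext letter (mod 26):
J(9)−V(21)=-12≡14 → O
P(15)−B(1)=14 → O
M(12)−N(13)=-1≡25 → Z
V(21)−D(3)=18 → S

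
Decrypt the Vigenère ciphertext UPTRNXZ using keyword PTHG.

FWMLYES

Repeat the key across the ciphertext: PTHGPTH
U(20)−P(15): 5 → F
P(15)−T(19): -4≡22 → W
T(19)−H(7): 12 → M
R(17)−G(6): 11 → L
N(13)−P(15): -2≡24 → Y
X(23)−T(19): 4 → E
Z(25)−H(7): 18 → S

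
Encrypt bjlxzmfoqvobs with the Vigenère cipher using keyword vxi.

Repeat the key across the message: vxivxivxivxiv
b(1)+v(21): 22 → w
j(9)+x(23): 32≡6 → g
l(11)+i(8): 19 → t
x(23)+v(21): 44≡18 → s
z(25)+x(23): 48≡22 → w
m(12)+i(8): 20 → u
f(5)+v(21): 26≡0 → a
o(14)+x(23): 37≡11 → l
q(16)+i(8): 24 → y
v(21)+v(21): 42≡16 → q
o(14)+x(23): 37≡11 → l
b(1)+i(8): 9 → j
s(18)+v(21): 39≡13 → n

wgtswualyqljn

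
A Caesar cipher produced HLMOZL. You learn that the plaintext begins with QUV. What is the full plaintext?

From the crib: H(7)−Q(16)=-9≡17, so the shift is 17.
Subtract 17 from each ciphertext letter:
H(7): 7−17=-10≡16 → Q
L(11): 11−17=-6≡20 → U
M(12): 12−17=-5≡21 → V
O(14): 14−17=-3≡23 → X
Z(25): 25−17=8 → I
L(11): 11−17=-6≡20 → U

QUVXIU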